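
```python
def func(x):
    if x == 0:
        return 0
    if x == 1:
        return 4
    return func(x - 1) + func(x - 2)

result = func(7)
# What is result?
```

Build up from base cases: func(0)=0, func(1)=4, func(2)=4, func(3)=8, func(4)=12, func(5)=20, func(6)=32, ..., func(7)=52

Answer: 52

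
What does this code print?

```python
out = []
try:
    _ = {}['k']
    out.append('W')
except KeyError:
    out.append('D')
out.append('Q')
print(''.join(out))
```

Execution trace: 'D' (except KeyError) → 'Q' (after the try/except). Output: DQ

Answer: DQ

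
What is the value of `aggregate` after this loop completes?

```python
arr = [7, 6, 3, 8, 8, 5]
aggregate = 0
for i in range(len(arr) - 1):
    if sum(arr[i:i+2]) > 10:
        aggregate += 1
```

Count windows with sum > 10
`aggregate` takes the values: 0 → 1 → 2 → 3 → 4

Answer: 4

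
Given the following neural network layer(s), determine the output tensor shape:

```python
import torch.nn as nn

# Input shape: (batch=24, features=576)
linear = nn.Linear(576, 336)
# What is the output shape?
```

Input: (24, 576) -> Output: (24, 336)

Answer: (24, 336)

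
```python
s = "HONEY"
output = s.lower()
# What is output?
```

Trace:
`s = "HONEY"` → s = 'HONEY'
`output = s.lower()` → output = 'honey'
So output = 'honey'

Answer: 'honey'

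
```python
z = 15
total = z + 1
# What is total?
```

Trace:
`z = 15` → z = 15
`total = z + 1` → total = 16
So total = 16

Answer: 16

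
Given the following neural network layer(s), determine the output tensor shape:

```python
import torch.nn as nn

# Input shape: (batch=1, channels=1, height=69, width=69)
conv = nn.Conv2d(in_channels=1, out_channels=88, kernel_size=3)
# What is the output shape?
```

Input: (1, 1, 69, 69) -> Output: (1, 88, 67, 67)

Answer: (1, 88, 67, 67)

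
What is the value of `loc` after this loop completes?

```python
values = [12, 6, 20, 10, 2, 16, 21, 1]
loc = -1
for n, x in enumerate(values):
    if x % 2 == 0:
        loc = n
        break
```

First even number index in [12, 6, 20, 10, 2, 16, 21, 1]
`loc` takes the values: -1 → 0

Answer: 0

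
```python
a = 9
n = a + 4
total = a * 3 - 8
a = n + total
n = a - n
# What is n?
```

Trace:
`a = 9` → a = 9
`n = a + 4` → n = 13
`total = a * 3 - 8` → total = 19
`a = n + total` → a = 32
`n = a - n` → n = 19
So n = 19

Answer: 19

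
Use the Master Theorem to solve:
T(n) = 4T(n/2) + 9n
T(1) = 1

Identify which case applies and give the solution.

a=4, b=2, f(n)=9n. log_2(4) = 2. Since c=1 < 2, Case 1 applies: T(n) = Θ(n^log_b(a)) = O(n^2).

Answer: O(n^2) - Case 1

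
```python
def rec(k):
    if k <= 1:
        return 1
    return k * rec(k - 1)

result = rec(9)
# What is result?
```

rec(9) = 9 * 8 * 7 * 6 * 5 * 4 * 3 * 2 * 1 = 362880

Answer: 362880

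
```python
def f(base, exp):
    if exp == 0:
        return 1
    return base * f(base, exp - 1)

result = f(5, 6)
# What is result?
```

f(5, 6) = 5 * 5 * 5 * 5 * 5 * 5 = 15625

Answer: 15625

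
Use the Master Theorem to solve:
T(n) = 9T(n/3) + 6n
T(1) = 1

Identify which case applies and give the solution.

a=9, b=3, f(n)=6n. log_3(9) = 2. Since c=1 < 2, Case 1 applies: T(n) = Θ(n^log_b(a)) = O(n^2).

Answer: O(n^2) - Case 1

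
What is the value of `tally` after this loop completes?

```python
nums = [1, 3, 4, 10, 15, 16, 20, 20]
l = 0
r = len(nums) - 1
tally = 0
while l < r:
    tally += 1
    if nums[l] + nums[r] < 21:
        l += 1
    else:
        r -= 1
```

Steps to find pair summing to 21
`tally` takes the values: 0 → 1 → 2 → 3 → 4 → 5 → 6 → 7

Answer: 7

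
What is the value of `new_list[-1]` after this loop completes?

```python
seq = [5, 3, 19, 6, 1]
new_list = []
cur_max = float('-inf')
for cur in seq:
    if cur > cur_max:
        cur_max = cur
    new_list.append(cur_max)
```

Running max ends at 19
`new_list` takes the values: [] → [5] → [5, 5] → [5, 5, 19] → [5, 5, 19, 19] → [5, 5, 19, 19, 19]
So `new_list[-1]` = 19

Answer: 19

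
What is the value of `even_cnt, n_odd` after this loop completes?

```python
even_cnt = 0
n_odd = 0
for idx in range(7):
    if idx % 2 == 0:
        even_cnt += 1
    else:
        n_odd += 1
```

Count evens and odds in range(7)
`even_cnt, n_odd` takes the values: (0, 0) → (1, 0) → (1, 1) → (2, 1) → (2, 2) → (3, 2) → (3, 3) → (4, 3)

Answer: 4, 3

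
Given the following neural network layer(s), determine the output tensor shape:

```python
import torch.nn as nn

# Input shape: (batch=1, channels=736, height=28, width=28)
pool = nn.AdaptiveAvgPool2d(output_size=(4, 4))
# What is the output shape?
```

Input: (1, 736, 28, 28) -> Output: (1, 736, 4, 4)

Answer: (1, 736, 4, 4)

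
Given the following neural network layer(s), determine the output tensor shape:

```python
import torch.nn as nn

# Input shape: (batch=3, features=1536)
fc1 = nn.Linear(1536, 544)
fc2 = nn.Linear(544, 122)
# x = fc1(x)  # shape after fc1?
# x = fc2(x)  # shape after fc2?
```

Input: (3, 1536) -> after fc1: (3, 544) -> Output: (3, 122)

Answer: (3, 122)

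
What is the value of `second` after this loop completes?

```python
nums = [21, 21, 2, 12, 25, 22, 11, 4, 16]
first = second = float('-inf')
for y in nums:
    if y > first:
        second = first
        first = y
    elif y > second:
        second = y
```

Second largest (with repeats) in [21, 21, 2, 12, 25, 22, 11, 4, 16]
`second` takes the values: -inf → 21 → 22

Answer: 22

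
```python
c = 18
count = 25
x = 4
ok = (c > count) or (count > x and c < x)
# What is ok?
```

Trace:
`c = 18` → c = 18
`count = 25` → count = 25
`x = 4` → x = 4
`ok = (c > count) or (count > x and c < x)` → ok = False
So ok = False

Answer: False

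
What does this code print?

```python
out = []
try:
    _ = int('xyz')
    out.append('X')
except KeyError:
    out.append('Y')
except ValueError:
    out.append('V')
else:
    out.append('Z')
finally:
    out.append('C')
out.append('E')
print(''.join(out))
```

Execution trace: 'V' (except ValueError) → 'C' (finally) → 'E' (after the try/except). Output: VCE

Answer: VCE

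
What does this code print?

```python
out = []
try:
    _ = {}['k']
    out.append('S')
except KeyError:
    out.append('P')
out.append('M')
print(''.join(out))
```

Execution trace: 'P' (except KeyError) → 'M' (after the try/except). Output: PM

Answer: PM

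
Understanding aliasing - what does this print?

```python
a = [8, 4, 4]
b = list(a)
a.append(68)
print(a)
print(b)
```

Key concept: list() constructor creates copy.
Step by step:
`a = [8, 4, 4]` → a = [8, 4, 4]
`b = list(a)` → b = [8, 4, 4]
`a.append(68)` → a = [8, 4, 4, 68]
`print(a)` → prints [8, 4, 4, 68]
`print(b)` → prints [8, 4, 4]

Answer:
[8, 4, 4, 68]
[8, 4, 4]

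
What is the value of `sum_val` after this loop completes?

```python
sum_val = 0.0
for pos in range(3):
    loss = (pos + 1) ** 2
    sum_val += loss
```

Sum of squared losses 1² + 2² + ... + 3²
`sum_val` takes the values: 0.0 → 1.0 → 5.0 → 14.0

Answer: 14.0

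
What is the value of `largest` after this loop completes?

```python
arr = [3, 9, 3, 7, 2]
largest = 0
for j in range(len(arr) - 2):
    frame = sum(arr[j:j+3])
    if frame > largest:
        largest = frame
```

Max sum of 3-element window in [3, 9, 3, 7, 2]
`largest` takes the values: 0 → 15 → 19

Answer: 19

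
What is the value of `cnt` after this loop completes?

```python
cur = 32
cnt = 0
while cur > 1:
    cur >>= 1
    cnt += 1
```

Count right shifts until 1
`cnt` takes the values: 0 → 1 → 2 → 3 → 4 → 5

Answer: 5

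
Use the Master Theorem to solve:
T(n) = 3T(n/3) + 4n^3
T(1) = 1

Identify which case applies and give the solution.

a=3, b=3, f(n)=4n^3. log_3(3) = 1. Since c=3 > 1 and the regularity condition holds (3(n/3)^3 = (3/3^3)n^3 with 3/3^3 < 1), Case 3 applies: T(n) = Θ(f(n)) = O(n^3).

Answer: O(n^3) - Case 3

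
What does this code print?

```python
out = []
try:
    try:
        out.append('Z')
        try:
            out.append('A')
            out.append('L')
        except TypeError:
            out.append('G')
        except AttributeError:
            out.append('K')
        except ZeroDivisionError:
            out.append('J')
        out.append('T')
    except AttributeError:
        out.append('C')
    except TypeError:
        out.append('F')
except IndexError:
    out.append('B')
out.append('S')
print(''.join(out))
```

Execution trace: 'Z' (try body) → 'A' (inner try body) → 'L' (inner try body, no exception) → 'T' (try body, no exception) → 'S' (after the try/except). Output: ZALTS

Answer: ZALTS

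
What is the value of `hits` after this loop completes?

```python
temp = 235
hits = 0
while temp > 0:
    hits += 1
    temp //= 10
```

Count digits by repeated division by 10
`hits` takes the values: 0 → 1 → 2 → 3

Answer: 3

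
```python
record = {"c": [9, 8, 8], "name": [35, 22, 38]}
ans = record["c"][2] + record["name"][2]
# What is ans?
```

Trace:
`record = {"c": [9, 8, 8], "name": [35, 22, 38]}` → record = {'c': [9, 8, 8], 'name': [35, 22, 38]}
`ans = record["c"][2] + record["name"][2]` → ans = 46
So ans = 46

Answer: 46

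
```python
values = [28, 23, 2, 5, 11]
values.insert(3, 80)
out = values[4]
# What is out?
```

Trace:
`values = [28, 23, 2, 5, 11]` → values = [28, 23, 2, 5, 11]
`values.insert(3, 80)` → values = [28, 23, 2, 80, 5, 11]
`out = values[4]` → out = 5
So out = 5

Answer: 5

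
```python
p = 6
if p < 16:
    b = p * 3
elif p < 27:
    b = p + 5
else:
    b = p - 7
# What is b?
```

Trace:
`p = 6` → p = 6
`if p < 16: ...` → p < 16 is True → b = 18
So b = 18

Answer: 18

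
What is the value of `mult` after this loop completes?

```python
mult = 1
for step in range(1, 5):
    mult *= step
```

4! = 24
`mult` takes the values: 1 → 2 → 6 → 24

Answer: 24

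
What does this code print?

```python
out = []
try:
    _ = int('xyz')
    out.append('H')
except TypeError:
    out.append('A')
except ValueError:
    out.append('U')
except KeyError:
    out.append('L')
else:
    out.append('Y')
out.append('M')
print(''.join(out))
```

Execution trace: 'U' (except ValueError) → 'M' (after the try/except). Output: UM

Answer: UM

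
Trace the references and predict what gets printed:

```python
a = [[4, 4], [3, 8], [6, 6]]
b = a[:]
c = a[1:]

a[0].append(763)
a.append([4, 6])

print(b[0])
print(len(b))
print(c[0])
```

Key concept: slice with nested mutation.
Step by step:
`a = [[4, 4], [3, 8], [6, 6]]` → a = [[4, 4], [3, 8], [6, 6]]
`b = a[:]` → b = [[4, 4], [3, 8], [6, 6]]
`c = a[1:]` → c = [[3, 8], [6, 6]]
`a[0].append(763)` → a = [[4, 4, 763], [3, 8], [6, 6]]; b = [[4, 4, 763], [3, 8], [6, 6]]
`a.append([4, 6])` → a = [[4, 4, 763], [3, 8], [6, 6], [4, 6]]
`print(b[0])` → prints [4, 4, 763]
`print(len(b))` → prints 3
`print(c[0])` → prints [3, 8]

Answer:
[4, 4, 763]
3
[3, 8]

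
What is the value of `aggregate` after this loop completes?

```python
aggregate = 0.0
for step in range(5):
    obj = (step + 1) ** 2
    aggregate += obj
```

Sum of squared losses 1² + 2² + ... + 5²
`aggregate` takes the values: 0.0 → 1.0 → 5.0 → 14.0 → 30.0 → 55.0

Answer: 55.0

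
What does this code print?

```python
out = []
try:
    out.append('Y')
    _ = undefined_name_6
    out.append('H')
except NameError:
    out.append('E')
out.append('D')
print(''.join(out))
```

Execution trace: 'Y' (try body) → 'E' (except NameError) → 'D' (after the try/except). Output: YED

Answer: YED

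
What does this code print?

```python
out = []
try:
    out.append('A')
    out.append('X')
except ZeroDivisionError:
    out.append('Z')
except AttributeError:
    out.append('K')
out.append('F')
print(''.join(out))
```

Execution trace: 'A' (try body) → 'X' (try body, no exception) → 'F' (after the try/except). Output: AXF

Answer: AXF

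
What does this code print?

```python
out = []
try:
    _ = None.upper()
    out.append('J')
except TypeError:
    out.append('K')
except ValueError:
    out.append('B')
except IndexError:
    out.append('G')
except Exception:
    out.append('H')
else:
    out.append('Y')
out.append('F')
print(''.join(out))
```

Execution trace: 'H' (except Exception) → 'F' (after the try/except). Output: HF

Answer: HF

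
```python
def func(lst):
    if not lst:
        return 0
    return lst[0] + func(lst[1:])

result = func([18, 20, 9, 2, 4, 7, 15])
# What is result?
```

18 + 20 + 9 + 2 + 4 + 7 + 15 + 0 = 75

Answer: 75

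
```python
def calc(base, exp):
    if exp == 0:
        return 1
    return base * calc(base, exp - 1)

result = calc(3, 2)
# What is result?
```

calc(3, 2) = 3 * 3 = 9

Answer: 9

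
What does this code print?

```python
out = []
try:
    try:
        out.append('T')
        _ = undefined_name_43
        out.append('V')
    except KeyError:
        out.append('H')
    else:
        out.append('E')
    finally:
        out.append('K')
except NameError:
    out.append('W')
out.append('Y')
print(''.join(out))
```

Execution trace: 'T' (try body) → 'K' (finally) → 'W' (outer except NameError) → 'Y' (after the try/except). Output: TKWY

Answer: TKWY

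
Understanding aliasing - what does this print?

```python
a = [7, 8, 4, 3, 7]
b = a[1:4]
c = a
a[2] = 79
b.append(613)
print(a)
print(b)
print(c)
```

Key concept: slice vs alias.
Step by step:
`a = [7, 8, 4, 3, 7]` → a = [7, 8, 4, 3, 7]
`b = a[1:4]` → b = [8, 4, 3]
`c = a` → c = [7, 8, 4, 3, 7] (same object as a)
`a[2] = 79` → a = [7, 8, 79, 3, 7] (same object as c); c = [7, 8, 79, 3, 7] (same object as a)
`b.append(613)` → b = [8, 4, 3, 613]
`print(a)` → prints [7, 8, 79, 3, 7]
`print(b)` → prints [8, 4, 3, 613]
`print(c)` → prints [7, 8, 79, 3, 7]

Answer:
[7, 8, 79, 3, 7]
[8, 4, 3, 613]
[7, 8, 79, 3, 7]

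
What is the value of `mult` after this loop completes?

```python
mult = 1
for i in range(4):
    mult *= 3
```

3^4 = 81
`mult` takes the values: 1 → 3 → 9 → 27 → 81

Answer: 81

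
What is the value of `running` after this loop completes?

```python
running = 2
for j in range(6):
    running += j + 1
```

Start at 2, add 1 to 6 = 23
`running` takes the values: 2 → 3 → 5 → 8 → 12 → 17 → 23

Answer: 23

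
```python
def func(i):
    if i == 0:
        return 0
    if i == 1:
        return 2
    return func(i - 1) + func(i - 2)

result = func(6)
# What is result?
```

Build up from base cases: func(0)=0, func(1)=2, func(2)=2, func(3)=4, func(4)=6, func(5)=10, func(6)=16

Answer: 16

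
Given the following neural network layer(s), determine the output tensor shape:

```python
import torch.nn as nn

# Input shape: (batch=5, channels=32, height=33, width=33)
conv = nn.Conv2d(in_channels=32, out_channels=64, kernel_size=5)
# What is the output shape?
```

Input: (5, 32, 33, 33) -> Output: (5, 64, 29, 29)

Answer: (5, 64, 29, 29)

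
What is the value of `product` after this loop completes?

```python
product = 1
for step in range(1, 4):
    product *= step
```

3! = 6
`product` takes the values: 1 → 2 → 6

Answer: 6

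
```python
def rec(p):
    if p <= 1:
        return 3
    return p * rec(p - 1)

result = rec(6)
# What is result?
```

rec(6) = 6 * 5 * 4 * 3 * 2 * 3 = 2160

Answer: 2160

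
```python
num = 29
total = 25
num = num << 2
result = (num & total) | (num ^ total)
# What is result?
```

Trace:
`num = 29` → num = 29
`total = 25` → total = 25
`num = num << 2` → num = 116
`result = (num & total) | (num ^ total)` → result = 125
So result = 125

Answer: 125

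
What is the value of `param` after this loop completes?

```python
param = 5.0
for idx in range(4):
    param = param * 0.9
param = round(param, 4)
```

Exponential decay: 5.0 * 0.9^4
`param` takes the values: 5.0 → 4.5 → 4.05 → 3.645 → 3.2805

Answer: 3.2805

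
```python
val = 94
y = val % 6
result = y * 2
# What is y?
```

Trace:
`val = 94` → val = 94
`y = val % 6` → y = 4
`result = y * 2` → result = 8
So y = 4

Answer: 4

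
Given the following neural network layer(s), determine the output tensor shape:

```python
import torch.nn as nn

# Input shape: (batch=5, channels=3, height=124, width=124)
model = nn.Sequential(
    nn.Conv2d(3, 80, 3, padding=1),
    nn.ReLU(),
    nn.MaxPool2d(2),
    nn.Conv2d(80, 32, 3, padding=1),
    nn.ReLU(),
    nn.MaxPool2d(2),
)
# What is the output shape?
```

Input: (5, 3, 124, 124) -> after first Conv2d: (5, 80, 124, 124) -> after first MaxPool2d: (5, 80, 62, 62) -> after second Conv2d: (5, 32, 62, 62) -> Output: (5, 32, 31, 31)

Answer: (5, 32, 31, 31)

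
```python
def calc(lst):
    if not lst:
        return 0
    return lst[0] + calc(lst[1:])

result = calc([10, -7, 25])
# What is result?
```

10 + (-7) + 25 + 0 = 28

Answer: 28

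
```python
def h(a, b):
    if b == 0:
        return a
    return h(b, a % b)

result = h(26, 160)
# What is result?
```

h(26, 160) -> h(160, 26) -> h(26, 4) -> h(4, 2) -> h(2, 0) -> 2

Answer: 2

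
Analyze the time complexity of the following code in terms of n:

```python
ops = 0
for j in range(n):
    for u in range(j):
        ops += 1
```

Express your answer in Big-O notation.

Each loop level contributes: n × n. Multiplying the contributions gives O(n^2).

Answer: O(n^2)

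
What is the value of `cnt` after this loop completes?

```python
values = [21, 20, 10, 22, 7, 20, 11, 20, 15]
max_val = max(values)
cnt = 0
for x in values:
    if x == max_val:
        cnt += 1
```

Count of max value 22 in [21, 20, 10, 22, 7, 20, 11, 20, 15]
`cnt` takes the values: 0 → 1

Answer: 1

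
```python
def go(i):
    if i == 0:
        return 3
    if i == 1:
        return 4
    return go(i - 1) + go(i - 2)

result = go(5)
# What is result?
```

Build up from base cases: go(0)=3, go(1)=4, go(2)=7, go(3)=11, go(4)=18, go(5)=29

Answer: 29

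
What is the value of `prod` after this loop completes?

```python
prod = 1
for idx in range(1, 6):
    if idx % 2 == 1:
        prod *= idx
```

Product of odd numbers 1 to 5
`prod` takes the values: 1 → 3 → 15

Answer: 15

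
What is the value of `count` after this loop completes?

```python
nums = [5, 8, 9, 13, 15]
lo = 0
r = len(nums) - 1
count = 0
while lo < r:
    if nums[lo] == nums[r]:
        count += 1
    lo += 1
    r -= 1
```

Count matching pairs from ends
`count` takes the values: 0

Answer: 0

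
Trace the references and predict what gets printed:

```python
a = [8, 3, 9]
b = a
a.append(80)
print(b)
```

Key concept: basic list aliasing.
Step by step:
`a = [8, 3, 9]` → a = [8, 3, 9]
`b = a` → b = [8, 3, 9] (same object as a)
`a.append(80)` → a = [8, 3, 9, 80] (same object as b); b = [8, 3, 9, 80] (same object as a)
`print(b)` → prints [8, 3, 9, 80]

Answer: [8, 3, 9, 80]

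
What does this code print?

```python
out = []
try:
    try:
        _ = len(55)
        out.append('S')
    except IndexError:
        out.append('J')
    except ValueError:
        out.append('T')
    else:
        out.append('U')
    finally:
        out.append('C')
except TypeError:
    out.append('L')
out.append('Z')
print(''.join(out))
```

Execution trace: 'C' (finally) → 'L' (outer except TypeError) → 'Z' (after the try/except). Output: CLZ

Answer: CLZ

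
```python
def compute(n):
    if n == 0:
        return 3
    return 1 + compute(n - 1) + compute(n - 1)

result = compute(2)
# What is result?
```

compute(n) = 1 + 2·compute(n-1), compute(0)=3. Closed form: (3+1)·2^2 - 1 = 15.

Answer: 15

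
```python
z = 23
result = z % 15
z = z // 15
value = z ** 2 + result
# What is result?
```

Trace:
`z = 23` → z = 23
`result = z % 15` → result = 8
`z = z // 15` → z = 1
`value = z ** 2 + result` → value = 9
So result = 8

Answer: 8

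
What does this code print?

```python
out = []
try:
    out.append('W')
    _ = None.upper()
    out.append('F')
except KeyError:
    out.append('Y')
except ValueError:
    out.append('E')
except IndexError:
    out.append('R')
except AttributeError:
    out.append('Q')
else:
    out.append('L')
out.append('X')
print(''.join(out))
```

Execution trace: 'W' (try body) → 'Q' (except AttributeError) → 'X' (after the try/except). Output: WQX

Answer: WQX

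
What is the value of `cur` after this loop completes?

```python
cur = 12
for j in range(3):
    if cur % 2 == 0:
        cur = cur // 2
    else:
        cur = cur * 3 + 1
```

Collatz-style transformation from 12
`cur` takes the values: 12 → 6 → 3 → 10

Answer: 10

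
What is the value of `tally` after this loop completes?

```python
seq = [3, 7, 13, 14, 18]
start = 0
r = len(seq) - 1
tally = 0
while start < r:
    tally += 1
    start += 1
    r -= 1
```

Iterations until pointers meet (list length 5)
`tally` takes the values: 0 → 1 → 2

Answer: 2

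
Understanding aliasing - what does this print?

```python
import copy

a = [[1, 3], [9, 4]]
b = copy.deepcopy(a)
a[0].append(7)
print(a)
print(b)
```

Key concept: deep copy is fully independent.
Step by step:
`a = [[1, 3], [9, 4]]` → a = [[1, 3], [9, 4]]
`b = copy.deepcopy(a)` → b = [[1, 3], [9, 4]]
`a[0].append(7)` → a = [[1, 3, 7], [9, 4]]
`print(a)` → prints [[1, 3, 7], [9, 4]]
`print(b)` → prints [[1, 3], [9, 4]]

Answer:
[[1, 3, 7], [9, 4]]
[[1, 3], [9, 4]]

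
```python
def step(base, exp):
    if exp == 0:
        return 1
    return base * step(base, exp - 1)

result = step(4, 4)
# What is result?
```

step(4, 4) = 4 * 4 * 4 * 4 = 256

Answer: 256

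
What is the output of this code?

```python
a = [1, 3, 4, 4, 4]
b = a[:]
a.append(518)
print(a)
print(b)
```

Key concept: slice [:] creates copy.
Step by step:
`a = [1, 3, 4, 4, 4]` → a = [1, 3, 4, 4, 4]
`b = a[:]` → b = [1, 3, 4, 4, 4]
`a.append(518)` → a = [1, 3, 4, 4, 4, 518]
`print(a)` → prints [1, 3, 4, 4, 4, 518]
`print(b)` → prints [1, 3, 4, 4, 4]

Answer:
[1, 3, 4, 4, 4, 518]
[1, 3, 4, 4, 4]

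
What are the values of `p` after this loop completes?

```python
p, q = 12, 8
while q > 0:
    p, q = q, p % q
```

GCD of 12 and 8
`p` takes the values: 12 → 8 → 4

Answer: 4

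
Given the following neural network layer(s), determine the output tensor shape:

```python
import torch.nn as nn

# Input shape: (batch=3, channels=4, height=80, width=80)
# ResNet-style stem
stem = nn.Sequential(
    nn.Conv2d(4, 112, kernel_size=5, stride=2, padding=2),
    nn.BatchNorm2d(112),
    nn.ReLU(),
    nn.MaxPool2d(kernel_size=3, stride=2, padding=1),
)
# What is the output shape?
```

Input: (3, 4, 80, 80) -> after Conv2d 5x5 stride=2: (3, 112, 40, 40) -> Output: (3, 112, 20, 20)

Answer: (3, 112, 20, 20)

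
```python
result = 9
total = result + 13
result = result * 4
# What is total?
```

Trace:
`result = 9` → result = 9
`total = result + 13` → total = 22
`result = result * 4` → result = 36
So total = 22

Answer: 22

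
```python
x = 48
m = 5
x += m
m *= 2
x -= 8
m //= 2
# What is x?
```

Trace:
`x = 48` → x = 48
`m = 5` → m = 5
`x += m` → x = 53
`m *= 2` → m = 10
`x -= 8` → x = 45
`m //= 2` → m = 5
So x = 45

Answer: 45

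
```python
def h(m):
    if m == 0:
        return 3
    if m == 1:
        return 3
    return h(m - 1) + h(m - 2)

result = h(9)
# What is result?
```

Build up from base cases: h(0)=3, h(1)=3, h(2)=6, h(3)=9, h(4)=15, h(5)=24, h(6)=39, ..., h(9)=165

Answer: 165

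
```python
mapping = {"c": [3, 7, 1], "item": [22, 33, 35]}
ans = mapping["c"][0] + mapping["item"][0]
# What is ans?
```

Trace:
`mapping = {"c": [3, 7, 1], "item": [22, 33, 35]}` → mapping = {'c': [3, 7, 1], 'item': [22, 33, 35]}
`ans = mapping["c"][0] + mapping["item"][0]` → ans = 25
So ans = 25

Answer: 25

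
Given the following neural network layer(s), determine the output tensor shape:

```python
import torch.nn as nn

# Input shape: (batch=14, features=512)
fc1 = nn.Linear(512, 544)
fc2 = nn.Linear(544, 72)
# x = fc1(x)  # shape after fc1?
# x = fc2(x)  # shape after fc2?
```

Input: (14, 512) -> after fc1: (14, 544) -> Output: (14, 72)

Answer: (14, 72)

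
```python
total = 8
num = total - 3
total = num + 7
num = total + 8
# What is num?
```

Trace:
`total = 8` → total = 8
`num = total - 3` → num = 5
`total = num + 7` → total = 12
`num = total + 8` → num = 20
So num = 20

Answer: 20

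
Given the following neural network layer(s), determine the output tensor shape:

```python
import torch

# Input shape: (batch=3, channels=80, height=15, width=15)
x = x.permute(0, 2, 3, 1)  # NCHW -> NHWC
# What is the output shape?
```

Input: (3, 80, 15, 15) -> Output: (3, 15, 15, 80)

Answer: (3, 15, 15, 80)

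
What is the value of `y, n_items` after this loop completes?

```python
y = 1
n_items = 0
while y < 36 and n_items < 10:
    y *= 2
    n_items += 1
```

Double until >= 36 or 10 iterations
`y, n_items` takes the values: (1, 0) → (2, 0) → (2, 1) → (4, 1) → (4, 2) → (8, 2) → (8, 3) → (16, 3) → (16, 4) → (32, 4) → (32, 5) → (64, 5) → (64, 6)

Answer: 64, 6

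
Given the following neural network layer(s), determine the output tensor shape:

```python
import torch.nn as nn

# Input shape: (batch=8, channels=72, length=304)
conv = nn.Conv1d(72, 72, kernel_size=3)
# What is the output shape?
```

Input: (8, 72, 304) -> Output: (8, 72, 302)

Answer: (8, 72, 302)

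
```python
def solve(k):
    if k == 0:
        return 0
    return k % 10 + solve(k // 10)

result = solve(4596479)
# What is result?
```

Sum of digits of 4596479: 9 + 7 + 4 + 6 + 9 + 5 + 4 = 44

Answer: 44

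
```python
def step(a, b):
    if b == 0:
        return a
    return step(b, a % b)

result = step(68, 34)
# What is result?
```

step(68, 34) -> step(34, 0) -> 34

Answer: 34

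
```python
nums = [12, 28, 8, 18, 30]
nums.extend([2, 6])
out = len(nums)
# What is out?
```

Trace:
`nums = [12, 28, 8, 18, 30]` → nums = [12, 28, 8, 18, 30]
`nums.extend([2, 6])` → nums = [12, 28, 8, 18, 30, 2, 6]
`out = len(nums)` → out = 7
So out = 7

Answer: 7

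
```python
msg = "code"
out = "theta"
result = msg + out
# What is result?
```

Trace:
`msg = "code"` → msg = 'code'
`out = "theta"` → out = 'theta'
`result = msg + out` → result = 'codetheta'
So result = 'codetheta'

Answer: 'codetheta'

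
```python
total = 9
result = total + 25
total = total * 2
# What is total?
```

Trace:
`total = 9` → total = 9
`result = total + 25` → result = 34
`total = total * 2` → total = 18
So total = 18

Answer: 18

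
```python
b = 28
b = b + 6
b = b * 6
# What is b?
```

Trace:
`b = 28` → b = 28
`b = b + 6` → b = 34
`b = b * 6` → b = 204
So b = 204

Answer: 204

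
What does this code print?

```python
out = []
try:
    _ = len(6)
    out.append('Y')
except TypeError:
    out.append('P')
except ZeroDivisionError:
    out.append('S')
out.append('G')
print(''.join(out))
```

Execution trace: 'P' (except TypeError) → 'G' (after the try/except). Output: PG

Answer: PG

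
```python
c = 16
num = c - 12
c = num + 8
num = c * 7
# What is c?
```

Trace:
`c = 16` → c = 16
`num = c - 12` → num = 4
`c = num + 8` → c = 12
`num = c * 7` → num = 84
So c = 12

Answer: 12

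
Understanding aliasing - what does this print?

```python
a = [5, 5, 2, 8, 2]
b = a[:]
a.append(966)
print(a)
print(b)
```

Key concept: slice [:] creates copy.
Step by step:
`a = [5, 5, 2, 8, 2]` → a = [5, 5, 2, 8, 2]
`b = a[:]` → b = [5, 5, 2, 8, 2]
`a.append(966)` → a = [5, 5, 2, 8, 2, 966]
`print(a)` → prints [5, 5, 2, 8, 2, 966]
`print(b)` → prints [5, 5, 2, 8, 2]

Answer:
[5, 5, 2, 8, 2, 966]
[5, 5, 2, 8, 2]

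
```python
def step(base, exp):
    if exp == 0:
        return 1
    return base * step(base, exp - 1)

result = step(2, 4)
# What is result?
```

step(2, 4) = 2 * 2 * 2 * 2 = 16

Answer: 16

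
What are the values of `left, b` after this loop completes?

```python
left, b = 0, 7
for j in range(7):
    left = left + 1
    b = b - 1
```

left goes 0→7, b goes 7→0
`left, b` takes the values: (0, 7) → (1, 7) → (1, 6) → (2, 6) → (2, 5) → (3, 5) → (3, 4) → (4, 4) → (4, 3) → (5, 3) → (5, 2) → (6, 2) → (6, 1) → (7, 1) → (7, 0)

Answer: 7, 0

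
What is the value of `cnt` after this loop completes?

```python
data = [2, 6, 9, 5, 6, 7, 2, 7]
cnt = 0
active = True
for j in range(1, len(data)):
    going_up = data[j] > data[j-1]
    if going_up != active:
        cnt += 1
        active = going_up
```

Count direction changes in [2, 6, 9, 5, 6, 7, 2, 7]
`cnt` takes the values: 0 → 1 → 2 → 3 → 4

Answer: 4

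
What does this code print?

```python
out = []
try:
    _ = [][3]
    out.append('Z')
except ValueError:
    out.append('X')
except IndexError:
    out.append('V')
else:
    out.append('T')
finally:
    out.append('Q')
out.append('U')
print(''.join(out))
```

Execution trace: 'V' (except IndexError) → 'Q' (finally) → 'U' (after the try/except). Output: VQU

Answer: VQU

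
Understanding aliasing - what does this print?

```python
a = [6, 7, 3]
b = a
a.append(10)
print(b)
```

Key concept: basic list aliasing.
Step by step:
`a = [6, 7, 3]` → a = [6, 7, 3]
`b = a` → b = [6, 7, 3] (same object as a)
`a.append(10)` → a = [6, 7, 3, 10] (same object as b); b = [6, 7, 3, 10] (same object as a)
`print(b)` → prints [6, 7, 3, 10]

Answer: [6, 7, 3, 10]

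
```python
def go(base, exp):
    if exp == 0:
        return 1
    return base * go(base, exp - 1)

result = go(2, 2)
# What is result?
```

go(2, 2) = 2 * 2 = 4

Answer: 4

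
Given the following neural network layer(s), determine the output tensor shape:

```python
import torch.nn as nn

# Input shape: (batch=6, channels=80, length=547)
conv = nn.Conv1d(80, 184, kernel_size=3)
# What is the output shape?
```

Input: (6, 80, 547) -> Output: (6, 184, 545)

Answer: (6, 184, 545)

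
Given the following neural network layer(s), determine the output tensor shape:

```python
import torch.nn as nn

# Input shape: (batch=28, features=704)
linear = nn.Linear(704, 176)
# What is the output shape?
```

Input: (28, 704) -> Output: (28, 176)

Answer: (28, 176)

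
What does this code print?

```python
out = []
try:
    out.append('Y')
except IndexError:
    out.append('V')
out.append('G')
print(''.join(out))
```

Execution trace: 'Y' (try body, no exception) → 'G' (after the try/except). Output: YG

Answer: YG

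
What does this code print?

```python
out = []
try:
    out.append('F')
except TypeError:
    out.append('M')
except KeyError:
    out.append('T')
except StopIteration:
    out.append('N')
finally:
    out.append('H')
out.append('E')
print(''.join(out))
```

Execution trace: 'F' (try body, no exception) → 'H' (finally) → 'E' (after the try/except). Output: FHE

Answer: FHE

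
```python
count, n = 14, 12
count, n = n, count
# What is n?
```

Trace:
`count, n = 14, 12` → count = 14; n = 12
`count, n = n, count` → count = 12; n = 14
So n = 14

Answer: 14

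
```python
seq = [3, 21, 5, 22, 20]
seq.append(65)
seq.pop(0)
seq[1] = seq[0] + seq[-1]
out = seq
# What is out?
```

Trace:
`seq = [3, 21, 5, 22, 20]` → seq = [3, 21, 5, 22, 20]
`seq.append(65)` → seq = [3, 21, 5, 22, 20, 65]
`seq.pop(0)` → seq = [21, 5, 22, 20, 65]
`seq[1] = seq[0] + seq[-1]` → seq = [21, 86, 22, 20, 65]
`out = seq` → out = [21, 86, 22, 20, 65]
So out = [21, 86, 22, 20, 65]

Answer: [21, 86, 22, 20, 65]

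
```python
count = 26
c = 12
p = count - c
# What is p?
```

Trace:
`count = 26` → count = 26
`c = 12` → c = 12
`p = count - c` → p = 14
So p = 14

Answer: 14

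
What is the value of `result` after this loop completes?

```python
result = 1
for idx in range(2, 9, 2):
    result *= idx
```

Product of even numbers 2 to 8
`result` takes the values: 1 → 2 → 8 → 48 → 384

Answer: 384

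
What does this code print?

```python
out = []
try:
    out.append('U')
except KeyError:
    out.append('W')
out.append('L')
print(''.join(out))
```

Execution trace: 'U' (try body, no exception) → 'L' (after the try/except). Output: UL

Answer: UL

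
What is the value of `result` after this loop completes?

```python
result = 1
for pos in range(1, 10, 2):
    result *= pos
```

Product of 1, 3, 5, ... up to 9
`result` takes the values: 1 → 3 → 15 → 105 → 945

Answer: 945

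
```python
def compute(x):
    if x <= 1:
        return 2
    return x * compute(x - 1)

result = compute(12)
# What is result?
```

compute(12) = 12 * 11 * 10 * 9 * 8 * 7 * 6 * 5 * 4 * 3 * 2 * 2 = 958003200

Answer: 958003200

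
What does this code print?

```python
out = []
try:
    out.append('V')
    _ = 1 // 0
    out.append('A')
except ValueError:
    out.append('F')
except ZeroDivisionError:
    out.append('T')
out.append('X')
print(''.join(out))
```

Execution trace: 'V' (try body) → 'T' (except ZeroDivisionError) → 'X' (after the try/except). Output: VTX

Answer: VTX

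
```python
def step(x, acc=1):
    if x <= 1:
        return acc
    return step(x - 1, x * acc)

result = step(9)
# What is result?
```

Accumulator trace (n, acc): (9, 1) -> (8, 9) -> (7, 72) -> (6, 504) -> (5, 3024) -> (4, 15120) -> (3, 60480) -> (2, 181440) -> (1, 362880) -> return 362880

Answer: 362880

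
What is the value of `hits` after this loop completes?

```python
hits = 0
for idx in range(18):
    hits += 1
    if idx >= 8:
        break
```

Loop breaks when idx reaches 8, hits is 9
`hits` takes the values: 0 → 1 → 2 → 3 → 4 → 5 → 6 → 7 → 8 → 9

Answer: 9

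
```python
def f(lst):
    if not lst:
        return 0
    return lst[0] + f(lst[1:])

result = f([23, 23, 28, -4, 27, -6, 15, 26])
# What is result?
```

23 + 23 + 28 + (-4) + 27 + (-6) + 15 + 26 + 0 = 132

Answer: 132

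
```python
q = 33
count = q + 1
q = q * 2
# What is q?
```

Trace:
`q = 33` → q = 33
`count = q + 1` → count = 34
`q = q * 2` → q = 66
So q = 66

Answer: 66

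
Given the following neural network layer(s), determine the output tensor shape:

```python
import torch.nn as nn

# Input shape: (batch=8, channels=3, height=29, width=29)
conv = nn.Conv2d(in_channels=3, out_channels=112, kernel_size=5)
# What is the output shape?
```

Input: (8, 3, 29, 29) -> Output: (8, 112, 25, 25)

Answer: (8, 112, 25, 25)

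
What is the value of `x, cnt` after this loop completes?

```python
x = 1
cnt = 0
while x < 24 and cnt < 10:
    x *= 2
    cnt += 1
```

Double until >= 24 or 10 iterations
`x, cnt` takes the values: (1, 0) → (2, 0) → (2, 1) → (4, 1) → (4, 2) → (8, 2) → (8, 3) → (16, 3) → (16, 4) → (32, 4) → (32, 5)

Answer: 32, 5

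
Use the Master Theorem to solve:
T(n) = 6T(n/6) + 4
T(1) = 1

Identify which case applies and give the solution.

a=6, b=6, f(n)=4. log_6(6) = 1. Since c=0 < 1, Case 1 applies: T(n) = Θ(n^log_b(a)) = O(n).

Answer: O(n) - Case 1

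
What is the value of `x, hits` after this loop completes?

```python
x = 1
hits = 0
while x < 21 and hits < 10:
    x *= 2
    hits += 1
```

Double until >= 21 or 10 iterations
`x, hits` takes the values: (1, 0) → (2, 0) → (2, 1) → (4, 1) → (4, 2) → (8, 2) → (8, 3) → (16, 3) → (16, 4) → (32, 4) → (32, 5)

Answer: 32, 5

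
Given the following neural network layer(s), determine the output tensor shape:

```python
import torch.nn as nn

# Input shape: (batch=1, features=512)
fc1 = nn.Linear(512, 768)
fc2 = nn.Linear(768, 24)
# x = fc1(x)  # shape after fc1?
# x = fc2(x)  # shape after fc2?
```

Input: (1, 512) -> after fc1: (1, 768) -> Output: (1, 24)

Answer: (1, 24)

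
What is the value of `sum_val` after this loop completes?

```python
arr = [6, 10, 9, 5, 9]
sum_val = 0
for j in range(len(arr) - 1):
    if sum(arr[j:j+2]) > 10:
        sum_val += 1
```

Count windows with sum > 10
`sum_val` takes the values: 0 → 1 → 2 → 3 → 4

Answer: 4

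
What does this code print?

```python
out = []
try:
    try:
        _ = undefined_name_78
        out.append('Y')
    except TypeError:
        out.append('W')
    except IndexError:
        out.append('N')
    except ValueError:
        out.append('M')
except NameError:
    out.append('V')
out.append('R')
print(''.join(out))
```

Execution trace: 'V' (outer except NameError) → 'R' (after the try/except). Output: VR

Answer: VR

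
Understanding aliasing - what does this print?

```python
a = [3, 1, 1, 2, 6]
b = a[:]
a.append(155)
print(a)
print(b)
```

Key concept: slice [:] creates copy.
Step by step:
`a = [3, 1, 1, 2, 6]` → a = [3, 1, 1, 2, 6]
`b = a[:]` → b = [3, 1, 1, 2, 6]
`a.append(155)` → a = [3, 1, 1, 2, 6, 155]
`print(a)` → prints [3, 1, 1, 2, 6, 155]
`print(b)` → prints [3, 1, 1, 2, 6]

Answer:
[3, 1, 1, 2, 6, 155]
[3, 1, 1, 2, 6]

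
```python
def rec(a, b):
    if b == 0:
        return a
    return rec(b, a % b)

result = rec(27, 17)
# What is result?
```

rec(27, 17) -> rec(17, 10) -> rec(10, 7) -> rec(7, 3) -> rec(3, 1) -> rec(1, 0) -> 1

Answer: 1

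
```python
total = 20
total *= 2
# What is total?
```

Trace:
`total = 20` → total = 20
`total *= 2` → total = 40
So total = 40

Answer: 40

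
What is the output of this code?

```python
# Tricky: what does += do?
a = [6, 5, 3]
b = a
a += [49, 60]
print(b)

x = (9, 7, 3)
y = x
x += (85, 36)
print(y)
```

Key concept: += behavior differs for mutable vs immutable.
Step by step:
`a = [6, 5, 3]` → a = [6, 5, 3]
`b = a` → b = [6, 5, 3] (same object as a)
`a += [49, 60]` → a = [6, 5, 3, 49, 60] (same object as b); b = [6, 5, 3, 49, 60] (same object as a)
`print(b)` → prints [6, 5, 3, 49, 60]
`x = (9, 7, 3)` → x = (9, 7, 3)
`y = x` → y = (9, 7, 3)
`x += (85, 36)` → x = (9, 7, 3, 85, 36)
`print(y)` → prints (9, 7, 3)

Answer:
[6, 5, 3, 49, 60]
(9, 7, 3)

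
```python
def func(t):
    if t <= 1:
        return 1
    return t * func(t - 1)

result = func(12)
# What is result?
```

func(12) = 12 * 11 * 10 * 9 * 8 * 7 * 6 * 5 * 4 * 3 * 2 * 1 = 479001600

Answer: 479001600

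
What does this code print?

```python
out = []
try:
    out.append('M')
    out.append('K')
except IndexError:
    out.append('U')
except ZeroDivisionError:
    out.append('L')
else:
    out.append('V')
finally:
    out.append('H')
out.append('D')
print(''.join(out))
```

Execution trace: 'M' (try body) → 'K' (try body, no exception) → 'V' (else) → 'H' (finally) → 'D' (after the try/except). Output: MKVHD

Answer: MKVHD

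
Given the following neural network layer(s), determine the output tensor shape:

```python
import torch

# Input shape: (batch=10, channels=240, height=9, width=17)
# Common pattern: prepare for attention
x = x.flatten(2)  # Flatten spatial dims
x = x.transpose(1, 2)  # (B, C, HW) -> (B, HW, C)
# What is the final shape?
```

Input: (10, 240, 9, 17) -> after flatten(2): (10, 240, 153) -> Output: (10, 153, 240)

Answer: (10, 153, 240)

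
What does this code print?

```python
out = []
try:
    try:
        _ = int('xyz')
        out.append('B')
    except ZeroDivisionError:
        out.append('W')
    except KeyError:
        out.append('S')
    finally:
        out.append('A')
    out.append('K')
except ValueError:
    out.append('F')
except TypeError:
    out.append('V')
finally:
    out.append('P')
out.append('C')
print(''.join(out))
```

Execution trace: 'A' (inner finally) → 'F' (except ValueError) → 'P' (finally) → 'C' (after the try/except). Output: AFPC

Answer: AFPC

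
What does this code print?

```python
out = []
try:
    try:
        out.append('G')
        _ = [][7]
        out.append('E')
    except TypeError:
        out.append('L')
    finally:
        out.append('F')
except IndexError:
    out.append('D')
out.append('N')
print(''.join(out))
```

Execution trace: 'G' (try body) → 'F' (finally) → 'D' (outer except IndexError) → 'N' (after the try/except). Output: GFDN

Answer: GFDN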